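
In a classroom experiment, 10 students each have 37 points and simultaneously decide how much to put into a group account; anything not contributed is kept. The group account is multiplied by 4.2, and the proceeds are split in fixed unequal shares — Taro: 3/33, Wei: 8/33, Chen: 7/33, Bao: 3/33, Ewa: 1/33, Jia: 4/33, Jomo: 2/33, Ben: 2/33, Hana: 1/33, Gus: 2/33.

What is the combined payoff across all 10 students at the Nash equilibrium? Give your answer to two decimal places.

A player with share s gets back 4.2·s per unit contributed, so full contribution is dominant for anyone with s > 1/4.2 = 0.2381 and zero contribution is dominant for anyone below.
The only share above 0.2381 is Wei's 8/33, contributing 37; the remaining 9 contribute 0. Total contributed: 37.
The group account pays out 4.2 × 37 = 155.40 in total (split across the unequal shares, but the aggregate is all that matters for the group sum).
The 9 free-riders keep 37 each, adding 333. Group total = 333 + 155.40 = 488.40.

488.40 points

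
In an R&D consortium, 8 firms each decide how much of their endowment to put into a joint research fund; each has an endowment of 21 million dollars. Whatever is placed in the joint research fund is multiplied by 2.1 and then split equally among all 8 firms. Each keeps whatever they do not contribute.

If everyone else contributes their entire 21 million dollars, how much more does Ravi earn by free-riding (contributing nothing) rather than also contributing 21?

Switching from a contribution of 21 to 0 lets Ravi keep an extra 21 million dollars, but lowers the joint research fund by 21, which costs Ravi their own share of that drop: 2.1/8 × 21 = 5.51.
Net gain = 21 − 5.51 = 15.49. The private return per contributed unit (0.2625) is below 1, so free-riding is indeed the best response regardless of what the others do.

15.49 million dollars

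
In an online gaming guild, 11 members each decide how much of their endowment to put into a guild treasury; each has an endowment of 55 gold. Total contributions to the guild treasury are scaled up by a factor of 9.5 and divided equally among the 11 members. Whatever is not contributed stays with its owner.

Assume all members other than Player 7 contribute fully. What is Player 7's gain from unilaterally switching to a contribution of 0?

7.50 gold

Switching from a contribution of 55 to 0 lets Player 7 keep an extra 55 gold, but lowers the guild treasury by 55, which costs Player 7 their own share of that drop: 9.5/11 × 55 = 47.50.
Net gain = 55 − 47.50 = 7.50. The private return per contributed unit (0.8636) is below 1, so free-riding is indeed the best response regardless of what the others do.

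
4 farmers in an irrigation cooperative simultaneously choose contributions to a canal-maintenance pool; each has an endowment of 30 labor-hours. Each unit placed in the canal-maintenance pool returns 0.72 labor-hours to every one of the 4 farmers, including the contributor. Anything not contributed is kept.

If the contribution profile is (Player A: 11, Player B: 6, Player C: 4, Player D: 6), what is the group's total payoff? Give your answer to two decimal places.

Total contributed: 11 + 6 + 4 + 6 = 27; total kept: 4 × 30 − 27 = 93.
The canal-maintenance pool pays out 0.72 × 4 × 27 = 77.76 in aggregate.
Group total = 93 + 77.76 = 170.76.

170.76 labor-hours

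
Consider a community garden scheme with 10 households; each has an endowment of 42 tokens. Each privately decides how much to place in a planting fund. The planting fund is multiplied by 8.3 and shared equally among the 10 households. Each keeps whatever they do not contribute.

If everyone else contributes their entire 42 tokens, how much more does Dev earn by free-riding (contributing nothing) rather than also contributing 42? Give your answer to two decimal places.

7.14 tokens

Switching from a contribution of 42 to 0 lets Dev keep an extra 42 tokens, but lowers the planting fund by 42, which costs Dev their own share of that drop: 8.3/10 × 42 = 34.86.
Net gain = 42 − 34.86 = 7.14. The private return per contributed unit (0.8300) is below 1, so free-riding is indeed the best response regardless of what the others do.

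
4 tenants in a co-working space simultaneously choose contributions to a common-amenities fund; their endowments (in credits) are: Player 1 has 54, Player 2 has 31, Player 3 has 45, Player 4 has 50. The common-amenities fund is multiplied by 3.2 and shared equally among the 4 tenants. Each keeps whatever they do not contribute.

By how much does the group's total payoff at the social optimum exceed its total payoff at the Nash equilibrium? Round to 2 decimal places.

The private return per contributed unit is 3.2/4 = 0.8000 < 1 for every player regardless of endowment, so the Nash equilibrium is zero contribution and the group total is Σ E_j = 54 + 31 + 45 + 50 = 180.
Each contributed unit returns 3.200 to the group, so the social optimum is full contribution by everyone: group total = 3.200 × 180 = 576.00.
Efficiency loss = (3.200 − 1) × 180 = 396.00.

396.00 credits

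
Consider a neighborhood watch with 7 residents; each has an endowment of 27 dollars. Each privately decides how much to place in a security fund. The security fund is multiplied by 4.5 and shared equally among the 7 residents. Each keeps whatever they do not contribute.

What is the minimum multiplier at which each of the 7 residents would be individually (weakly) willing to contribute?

7

A contributed unit returns (multiplier)/7 to its contributor.
This reaches 1 exactly when the multiplier is 7.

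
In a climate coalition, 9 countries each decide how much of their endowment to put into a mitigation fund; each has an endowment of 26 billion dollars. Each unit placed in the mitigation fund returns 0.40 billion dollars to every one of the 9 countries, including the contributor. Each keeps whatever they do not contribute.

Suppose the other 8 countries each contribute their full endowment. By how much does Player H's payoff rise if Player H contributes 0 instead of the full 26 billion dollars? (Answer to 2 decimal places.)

15.60 billion dollars

Switching from a contribution of 26 to 0 lets Player H keep an extra 26 billion dollars, but lowers the mitigation fund by 26, which costs Player H their own share of that drop: 0.40 × 26 = 10.40.
Net gain = 26 − 10.40 = 15.60. The private return per contributed unit (0.40) is below 1, so free-riding is indeed the best response regardless of what the others do.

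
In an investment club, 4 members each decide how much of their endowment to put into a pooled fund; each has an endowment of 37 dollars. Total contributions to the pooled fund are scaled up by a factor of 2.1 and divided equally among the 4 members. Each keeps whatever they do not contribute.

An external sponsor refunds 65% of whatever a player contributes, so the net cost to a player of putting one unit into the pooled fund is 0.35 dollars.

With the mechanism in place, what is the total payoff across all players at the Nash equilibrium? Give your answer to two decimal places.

Under the mechanism each unit contributed yields (2.1/4) / 0.35 = 1.5000 back to its contributor per unit of net cost, which exceeds 1, making full contribution the dominant choice for everyone.
So the Nash equilibrium is full contribution by all 4; the group earns 4 × (37 × 0.65 + 2.1 × 37) = 407.00.

407.00 dollars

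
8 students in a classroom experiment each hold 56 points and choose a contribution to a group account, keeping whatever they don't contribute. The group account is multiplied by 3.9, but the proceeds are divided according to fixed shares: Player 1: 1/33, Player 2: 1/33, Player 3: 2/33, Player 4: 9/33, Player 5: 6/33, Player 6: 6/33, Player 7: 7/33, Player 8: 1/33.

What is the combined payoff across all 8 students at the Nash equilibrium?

610.40 points

For player j, contributing a unit is worthwhile iff 3.9 × (j's share) ≥ 1, i.e. iff j's share is at least 0.2564.
Only Player 4 (9/33) clears that bar, contributing 56; the remaining 7 contribute 0. Total contributed: 56.
The group account pays out 3.9 × 56 = 218.40 in total (split across the unequal shares, but the aggregate is all that matters for the group sum).
The 7 free-riders keep 56 each, adding 392. Group total = 392 + 218.40 = 610.40.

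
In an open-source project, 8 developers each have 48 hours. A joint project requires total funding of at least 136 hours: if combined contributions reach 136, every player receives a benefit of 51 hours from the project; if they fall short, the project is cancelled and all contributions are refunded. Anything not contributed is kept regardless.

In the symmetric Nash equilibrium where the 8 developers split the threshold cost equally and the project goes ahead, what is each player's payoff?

82 hours

Equal share of the threshold: 136/8 = 17.
At this profile no one gains by cutting their contribution: any cut drops the total below 136, the project is cancelled, contributions are refunded, and the deviator ends with 48, which is less than 48 − 17 + 51 = 82. Contributing more than 17 just wastes the excess. So contributing exactly 17 is a best response.
Each player's payoff: 48 − 17 + 51 = 82.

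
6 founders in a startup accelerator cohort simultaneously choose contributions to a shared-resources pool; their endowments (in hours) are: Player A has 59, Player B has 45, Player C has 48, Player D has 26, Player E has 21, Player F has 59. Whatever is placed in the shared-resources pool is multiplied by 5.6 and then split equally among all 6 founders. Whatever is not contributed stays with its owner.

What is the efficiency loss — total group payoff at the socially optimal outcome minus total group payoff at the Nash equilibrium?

The private return per contributed unit is 5.6/6 = 0.9333 < 1 for every player regardless of endowment, so the Nash equilibrium is zero contribution and the group total is Σ E_j = 59 + 45 + 48 + 26 + 21 + 59 = 258.
Each contributed unit returns 5.600 to the group, so the social optimum is full contribution by everyone: group total = 5.600 × 258 = 1444.80.
Efficiency loss = (5.600 − 1) × 258 = 1186.80.

1186.80 hours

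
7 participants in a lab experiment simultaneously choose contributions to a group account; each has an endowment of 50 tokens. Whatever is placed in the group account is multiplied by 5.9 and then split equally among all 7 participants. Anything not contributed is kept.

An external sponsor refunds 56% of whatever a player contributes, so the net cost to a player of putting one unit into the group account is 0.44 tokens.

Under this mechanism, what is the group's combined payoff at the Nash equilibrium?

2261.00 tokens

With the mechanism, a contributed unit returns (5.9/7) / 0.44 = 1.9156 per unit of net cost to the contributor — now above 1 — so contributing fully is weakly dominant for every player.
So the Nash equilibrium is full contribution by all 7; the group earns 7 × (50 × 0.56 + 5.9 × 50) = 2261.00.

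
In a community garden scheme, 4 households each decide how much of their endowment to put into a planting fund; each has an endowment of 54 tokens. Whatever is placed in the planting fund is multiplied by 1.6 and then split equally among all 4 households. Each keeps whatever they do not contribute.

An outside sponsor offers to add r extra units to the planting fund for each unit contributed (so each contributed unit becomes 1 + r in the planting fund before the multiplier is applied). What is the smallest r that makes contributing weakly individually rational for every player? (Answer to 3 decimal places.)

1.500

With matching at rate r, one contributed unit becomes (1 + r) in the planting fund and returns 1.6 × (1 + r) / 4 to the contributor.
Setting this equal to 1: 1 + r = 4/1.6 = 2.5000.
So the minimum matching rate is r = 2.5000 − 1 = 1.500.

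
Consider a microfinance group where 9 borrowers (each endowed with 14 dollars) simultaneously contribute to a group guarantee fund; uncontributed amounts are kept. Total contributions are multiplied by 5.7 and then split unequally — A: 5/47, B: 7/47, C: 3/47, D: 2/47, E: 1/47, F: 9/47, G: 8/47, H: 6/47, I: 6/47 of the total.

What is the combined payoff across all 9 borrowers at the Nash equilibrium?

191.80 dollars

A player with share s gets back 5.7·s per unit contributed, so full contribution is dominant for anyone with s > 1/5.7 = 0.1754 and zero contribution is dominant for anyone below.
The only share above 0.1754 is F's 9/47, contributing 14; the remaining 8 contribute 0. Total contributed: 14.
The group guarantee fund pays out 5.7 × 14 = 79.80 in total (split across the unequal shares, but the aggregate is all that matters for the group sum).
The 8 free-riders keep 14 each, adding 112. Group total = 112 + 79.80 = 191.80.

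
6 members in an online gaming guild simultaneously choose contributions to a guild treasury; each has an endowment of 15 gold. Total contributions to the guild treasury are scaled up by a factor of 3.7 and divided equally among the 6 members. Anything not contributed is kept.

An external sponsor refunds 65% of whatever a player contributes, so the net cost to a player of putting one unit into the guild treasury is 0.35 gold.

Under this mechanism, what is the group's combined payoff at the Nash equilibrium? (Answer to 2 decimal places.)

391.50 gold

With the mechanism, a contributed unit returns (3.7/6) / 0.35 = 1.7619 per unit of net cost to the contributor — now above 1 — so contributing fully is weakly dominant for every player.
So the Nash equilibrium is full contribution by all 6; the group earns 6 × (15 × 0.65 + 3.7 × 15) = 391.50.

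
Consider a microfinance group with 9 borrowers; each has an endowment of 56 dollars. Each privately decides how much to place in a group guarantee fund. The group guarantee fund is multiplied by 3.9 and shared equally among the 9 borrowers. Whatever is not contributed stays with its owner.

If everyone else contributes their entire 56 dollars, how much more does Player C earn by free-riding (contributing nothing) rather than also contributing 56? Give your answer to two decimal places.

Switching from a contribution of 56 to 0 lets Player C keep an extra 56 dollars, but lowers the group guarantee fund by 56, which costs Player C their own share of that drop: 3.9/9 × 56 = 24.27.
Net gain = 56 − 24.27 = 31.73. The private return per contributed unit (0.4333) is below 1, so free-riding is indeed the best response regardless of what the others do.

31.73 dollars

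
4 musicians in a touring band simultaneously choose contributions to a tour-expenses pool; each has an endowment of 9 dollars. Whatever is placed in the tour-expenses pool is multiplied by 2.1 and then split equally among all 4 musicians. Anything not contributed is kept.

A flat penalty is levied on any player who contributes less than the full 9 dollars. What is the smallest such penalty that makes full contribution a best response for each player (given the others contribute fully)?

4.28 dollars

Given the others contribute fully, the best deviation is to contribute 0 (any partial contribution still incurs the fine and gives up units whose private return 0.5250 is below 1).
Deviating from 9 to 0 saves 9 dollars but forfeits the deviator's share of the drop in the tour-expenses pool: 2.1/4 × 9 = 4.72.
So the deviation gain is 9 − 4.72 = 4.28, and the fine must be at least 4.28 dollars to wipe it out.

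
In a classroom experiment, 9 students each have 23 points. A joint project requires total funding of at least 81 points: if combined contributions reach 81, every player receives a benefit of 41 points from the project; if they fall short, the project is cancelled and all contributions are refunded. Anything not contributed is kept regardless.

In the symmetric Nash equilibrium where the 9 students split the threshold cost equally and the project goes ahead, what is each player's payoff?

Equal share of the threshold: 81/9 = 9.
At this profile no one gains by cutting their contribution: any cut drops the total below 81, the project is cancelled, contributions are refunded, and the deviator ends with 23, which is less than 23 − 9 + 41 = 55. Contributing more than 9 just wastes the excess. So contributing exactly 9 is a best response.
Each player's payoff: 23 − 9 + 41 = 55.

55 points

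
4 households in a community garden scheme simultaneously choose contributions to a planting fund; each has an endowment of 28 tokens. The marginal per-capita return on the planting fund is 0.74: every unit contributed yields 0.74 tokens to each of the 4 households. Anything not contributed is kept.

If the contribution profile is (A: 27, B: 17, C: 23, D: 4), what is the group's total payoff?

Total contributed: 27 + 17 + 23 + 4 = 71; total kept: 4 × 28 − 71 = 41.
The planting fund pays out 0.74 × 4 × 71 = 210.16 in aggregate.
Group total = 41 + 210.16 = 251.16.

251.16 tokens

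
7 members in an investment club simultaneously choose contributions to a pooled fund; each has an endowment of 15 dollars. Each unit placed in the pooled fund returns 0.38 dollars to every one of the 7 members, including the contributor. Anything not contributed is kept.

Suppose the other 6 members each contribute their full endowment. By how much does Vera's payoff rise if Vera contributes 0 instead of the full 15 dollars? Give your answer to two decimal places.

Switching from a contribution of 15 to 0 lets Vera keep an extra 15 dollars, but lowers the pooled fund by 15, which costs Vera their own share of that drop: 0.38 × 15 = 5.70.
Net gain = 15 − 5.70 = 9.30. The private return per contributed unit (0.38) is below 1, so free-riding is indeed the best response regardless of what the others do.

9.30 dollars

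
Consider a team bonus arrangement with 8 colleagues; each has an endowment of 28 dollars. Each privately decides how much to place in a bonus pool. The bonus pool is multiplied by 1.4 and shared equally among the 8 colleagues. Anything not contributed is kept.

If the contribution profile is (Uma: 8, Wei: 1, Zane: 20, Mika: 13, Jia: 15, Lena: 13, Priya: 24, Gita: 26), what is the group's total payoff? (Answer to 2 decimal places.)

Total contributed: 8 + 1 + 20 + 13 + 15 + 13 + 24 + 26 = 120; total kept: 8 × 28 − 120 = 104.
The bonus pool pays out 1.4 × 120 = 168.00 in aggregate.
Group total = 104 + 168.00 = 272.00.

272.00 dollars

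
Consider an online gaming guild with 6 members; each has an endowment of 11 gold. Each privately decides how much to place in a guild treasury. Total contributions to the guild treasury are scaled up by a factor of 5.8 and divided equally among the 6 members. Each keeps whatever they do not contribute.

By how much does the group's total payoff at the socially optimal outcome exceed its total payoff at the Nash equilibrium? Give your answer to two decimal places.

316.80 gold

Each contributed unit returns 5.8/6 = 0.9667 to its contributor — below 1 — so contributing 0 is dominant for every player. At the Nash equilibrium everyone keeps their 11, and the group total is 6 × 11 = 66.
Each contributed unit returns 5.800 to the group as a whole (0.9667 to each of 6 players), which exceeds 1, so the social optimum is full contribution: group total = 5.800 × 66 = 382.80.
Efficiency loss = 382.80 − 66 = 316.80.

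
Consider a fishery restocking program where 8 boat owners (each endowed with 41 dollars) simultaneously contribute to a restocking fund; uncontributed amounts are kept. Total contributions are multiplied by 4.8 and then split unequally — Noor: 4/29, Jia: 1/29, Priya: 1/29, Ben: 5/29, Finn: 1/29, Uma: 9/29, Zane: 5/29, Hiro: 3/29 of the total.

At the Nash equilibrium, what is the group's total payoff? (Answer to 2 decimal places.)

483.80 dollars

For player j, contributing a unit is worthwhile iff 4.8 × (j's share) ≥ 1, i.e. iff j's share is at least 0.2083.
The only share above 0.2083 is Uma's 9/29, contributing 41; the remaining 7 contribute 0. Total contributed: 41.
The restocking fund pays out 4.8 × 41 = 196.80 in total (split across the unequal shares, but the aggregate is all that matters for the group sum).
The 7 free-riders keep 41 each, adding 287. Group total = 287 + 196.80 = 483.80.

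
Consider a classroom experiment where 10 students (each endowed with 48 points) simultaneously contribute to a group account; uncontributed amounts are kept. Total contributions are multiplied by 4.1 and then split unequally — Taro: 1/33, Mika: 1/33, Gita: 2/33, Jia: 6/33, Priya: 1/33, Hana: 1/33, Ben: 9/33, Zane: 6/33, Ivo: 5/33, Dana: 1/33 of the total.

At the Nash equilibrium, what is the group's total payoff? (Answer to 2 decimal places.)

For player j, contributing a unit is worthwhile iff 4.1 × (j's share) ≥ 1, i.e. iff j's share is at least 0.2439.
Ben alone (share 9/33) is above the threshold, contributing 48; the remaining 9 contribute 0. Total contributed: 48.
The group account pays out 4.1 × 48 = 196.80 in total (split across the unequal shares, but the aggregate is all that matters for the group sum).
The 9 free-riders keep 48 each, adding 432. Group total = 432 + 196.80 = 628.80.

628.80 points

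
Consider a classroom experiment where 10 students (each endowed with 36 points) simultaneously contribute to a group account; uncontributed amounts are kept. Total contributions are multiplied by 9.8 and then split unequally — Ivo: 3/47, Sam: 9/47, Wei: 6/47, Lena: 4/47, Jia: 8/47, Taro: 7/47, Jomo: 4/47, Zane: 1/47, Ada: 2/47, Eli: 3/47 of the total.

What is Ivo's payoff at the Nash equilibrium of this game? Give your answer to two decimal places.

Each unit j contributes comes back to j as 9.8 × (j's share), so j prefers to contribute only if that share exceeds 1/9.8 = 0.1020; otherwise keeping the unit dominates.
The shares above 0.1020 belong to Sam, Wei, Jia and Taro, contributing 36 each; the remaining 6 contribute 0. Total contributed: 144.
Ivo keeps 36 and receives 9.8 × 144 × 3/47 = 90.08 from the group account, for a payoff of 126.08.

126.08 points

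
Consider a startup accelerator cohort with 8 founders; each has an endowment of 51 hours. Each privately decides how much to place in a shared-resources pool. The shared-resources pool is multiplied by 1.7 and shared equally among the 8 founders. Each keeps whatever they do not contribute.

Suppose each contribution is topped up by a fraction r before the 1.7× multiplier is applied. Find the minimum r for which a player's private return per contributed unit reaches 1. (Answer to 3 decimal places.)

With matching at rate r, one contributed unit becomes (1 + r) in the shared-resources pool and returns 1.7 × (1 + r) / 8 to the contributor.
Setting this equal to 1: 1 + r = 8/1.7 = 4.7059.
So the minimum matching rate is r = 4.7059 − 1 = 3.706.

3.706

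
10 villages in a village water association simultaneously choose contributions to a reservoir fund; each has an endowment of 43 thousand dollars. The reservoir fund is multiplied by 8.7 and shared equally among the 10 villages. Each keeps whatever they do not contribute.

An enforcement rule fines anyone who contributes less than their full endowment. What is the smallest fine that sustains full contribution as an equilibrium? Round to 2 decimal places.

Given the others contribute fully, the best deviation is to contribute 0 (any partial contribution still incurs the fine and gives up units whose private return 0.8700 is below 1).
Deviating from 43 to 0 saves 43 thousand dollars but forfeits the deviator's share of the drop in the reservoir fund: 8.7/10 × 43 = 37.41.
So the deviation gain is 43 − 37.41 = 5.59, and the fine must be at least 5.59 thousand dollars to wipe it out.

5.59 thousand dollars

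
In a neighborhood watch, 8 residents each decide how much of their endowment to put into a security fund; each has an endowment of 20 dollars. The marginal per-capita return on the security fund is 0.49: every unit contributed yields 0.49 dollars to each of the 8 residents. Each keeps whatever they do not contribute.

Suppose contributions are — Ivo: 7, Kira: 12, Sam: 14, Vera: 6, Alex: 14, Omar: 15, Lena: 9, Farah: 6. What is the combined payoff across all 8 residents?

Total contributed: 7 + 12 + 14 + 6 + 14 + 15 + 9 + 6 = 83; total kept: 8 × 20 − 83 = 77.
The security fund pays out 0.49 × 8 × 83 = 325.36 in aggregate.
Group total = 77 + 325.36 = 402.36.

402.36 dollars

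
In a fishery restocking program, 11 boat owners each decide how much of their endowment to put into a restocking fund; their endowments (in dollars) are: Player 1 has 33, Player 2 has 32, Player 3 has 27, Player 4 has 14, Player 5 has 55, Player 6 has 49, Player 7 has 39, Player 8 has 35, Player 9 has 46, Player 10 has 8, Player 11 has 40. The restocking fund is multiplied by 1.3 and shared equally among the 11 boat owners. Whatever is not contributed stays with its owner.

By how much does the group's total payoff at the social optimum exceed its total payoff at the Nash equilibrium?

113.40 dollars

The private return per contributed unit is 1.3/11 = 0.1182 < 1 for every player regardless of endowment, so the Nash equilibrium is zero contribution and the group total is Σ E_j = 33 + 32 + 27 + 14 + 55 + 49 + 39 + 35 + 46 + 8 + 40 = 378.
Each contributed unit returns 1.300 to the group, so the social optimum is full contribution by everyone: group total = 1.300 × 378 = 491.40.
Efficiency loss = (1.300 − 1) × 378 = 113.40.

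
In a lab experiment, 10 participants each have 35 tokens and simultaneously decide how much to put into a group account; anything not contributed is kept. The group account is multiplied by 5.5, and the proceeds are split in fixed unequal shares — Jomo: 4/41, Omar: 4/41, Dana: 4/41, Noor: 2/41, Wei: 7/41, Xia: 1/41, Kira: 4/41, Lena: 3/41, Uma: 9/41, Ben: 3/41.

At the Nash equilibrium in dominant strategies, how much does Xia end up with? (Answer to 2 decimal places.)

For player j, contributing a unit is worthwhile iff 5.5 × (j's share) ≥ 1, i.e. iff j's share is at least 0.1818.
Only Uma (9/41) clears that bar, contributing 35; the remaining 9 contribute 0. Total contributed: 35.
Xia keeps 35 and receives 5.5 × 35 × 1/41 = 4.70 from the group account, for a payoff of 39.70.

39.70 tokens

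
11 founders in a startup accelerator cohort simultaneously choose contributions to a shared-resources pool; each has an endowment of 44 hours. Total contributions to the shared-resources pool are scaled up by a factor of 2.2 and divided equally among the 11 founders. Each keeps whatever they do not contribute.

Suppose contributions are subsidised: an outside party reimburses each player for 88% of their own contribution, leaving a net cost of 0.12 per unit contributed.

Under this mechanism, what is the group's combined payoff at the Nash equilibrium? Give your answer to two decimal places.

1490.72 hours

With the mechanism, a contributed unit returns (2.2/11) / 0.12 = 1.6667 per unit of net cost to the contributor — now above 1 — so contributing fully is weakly dominant for every player.
So the Nash equilibrium is full contribution by all 11; the group earns 11 × (44 × 0.88 + 2.2 × 44) = 1490.72.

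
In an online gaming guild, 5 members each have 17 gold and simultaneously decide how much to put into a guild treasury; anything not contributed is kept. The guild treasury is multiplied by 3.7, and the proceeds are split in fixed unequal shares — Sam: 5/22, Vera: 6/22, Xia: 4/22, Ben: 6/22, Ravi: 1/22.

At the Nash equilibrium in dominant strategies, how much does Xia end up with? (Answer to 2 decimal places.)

Player j's private return per contributed unit is 3.7 × (j's share). Contributing is weakly dominant for j when that share is at least 1/3.7 = 0.2703, and contributing 0 is dominant otherwise.
Vera and Ben clear that bar, contributing 17 each; the remaining 3 contribute 0. Total contributed: 34.
Xia keeps 17 and receives 3.7 × 34 × 4/22 = 22.87 from the guild treasury, for a payoff of 39.87.

39.87 gold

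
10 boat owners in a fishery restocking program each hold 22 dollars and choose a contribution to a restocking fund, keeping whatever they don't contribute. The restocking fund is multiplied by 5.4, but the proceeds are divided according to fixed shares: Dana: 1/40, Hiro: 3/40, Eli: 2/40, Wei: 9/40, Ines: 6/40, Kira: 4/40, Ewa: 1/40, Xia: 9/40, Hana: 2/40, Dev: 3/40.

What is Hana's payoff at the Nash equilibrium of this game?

33.88 dollars

A player with share s gets back 5.4·s per unit contributed, so full contribution is dominant for anyone with s > 1/5.4 = 0.1852 and zero contribution is dominant for anyone below.
Wei and Xia are above the threshold, contributing 22 each; the remaining 8 contribute 0. Total contributed: 44.
Hana keeps 22 and receives 5.4 × 44 × 2/40 = 11.88 from the restocking fund, for a payoff of 33.88.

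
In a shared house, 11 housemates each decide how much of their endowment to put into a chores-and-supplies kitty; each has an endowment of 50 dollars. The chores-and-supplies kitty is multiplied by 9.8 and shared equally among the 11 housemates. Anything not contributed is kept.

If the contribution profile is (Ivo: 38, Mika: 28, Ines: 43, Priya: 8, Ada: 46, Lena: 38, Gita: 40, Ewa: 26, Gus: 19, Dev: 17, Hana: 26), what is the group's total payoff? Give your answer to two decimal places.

3445.20 dollars

Total contributed: 38 + 28 + 43 + 8 + 46 + 38 + 40 + 26 + 19 + 17 + 26 = 329; total kept: 11 × 50 − 329 = 221.
The chores-and-supplies kitty pays out 9.8 × 329 = 3224.20 in aggregate.
Group total = 221 + 3224.20 = 3445.20.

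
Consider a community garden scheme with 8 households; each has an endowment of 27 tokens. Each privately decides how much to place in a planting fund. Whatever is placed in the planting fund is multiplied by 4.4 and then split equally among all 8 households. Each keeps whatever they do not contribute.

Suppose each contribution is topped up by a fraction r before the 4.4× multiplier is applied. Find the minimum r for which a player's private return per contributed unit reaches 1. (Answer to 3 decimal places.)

0.818

With matching at rate r, one contributed unit becomes (1 + r) in the planting fund and returns 4.4 × (1 + r) / 8 to the contributor.
Setting this equal to 1: 1 + r = 8/4.4 = 1.8182.
So the minimum matching rate is r = 1.8182 − 1 = 0.818.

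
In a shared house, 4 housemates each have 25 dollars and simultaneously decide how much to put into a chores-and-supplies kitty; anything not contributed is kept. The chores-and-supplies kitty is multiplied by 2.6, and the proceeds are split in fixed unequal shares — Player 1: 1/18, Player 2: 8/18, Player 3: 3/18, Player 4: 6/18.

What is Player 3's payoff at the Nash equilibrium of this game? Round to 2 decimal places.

Each unit j contributes comes back to j as 2.6 × (j's share), so j prefers to contribute only if that share exceeds 1/2.6 = 0.3846; otherwise keeping the unit dominates.
Only Player 2 (8/18) clears that bar, contributing 25; the remaining 3 contribute 0. Total contributed: 25.
Player 3 keeps 25 and receives 2.6 × 25 × 3/18 = 10.83 from the chores-and-supplies kitty, for a payoff of 35.83.

35.83 dollars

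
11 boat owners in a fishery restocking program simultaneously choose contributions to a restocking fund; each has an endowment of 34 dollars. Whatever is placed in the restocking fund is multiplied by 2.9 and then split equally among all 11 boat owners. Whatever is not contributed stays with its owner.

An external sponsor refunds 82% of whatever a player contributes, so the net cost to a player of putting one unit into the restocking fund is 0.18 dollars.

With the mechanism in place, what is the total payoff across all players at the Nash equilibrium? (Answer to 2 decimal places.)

1391.28 dollars

With the mechanism, a contributed unit returns (2.9/11) / 0.18 = 1.4646 per unit of net cost to the contributor — now above 1 — so contributing fully is weakly dominant for every player.
At the Nash equilibrium everyone contributes 34. Group total payoff = 11 × (34 × 0.82 + 2.9 × 34) = 1391.28.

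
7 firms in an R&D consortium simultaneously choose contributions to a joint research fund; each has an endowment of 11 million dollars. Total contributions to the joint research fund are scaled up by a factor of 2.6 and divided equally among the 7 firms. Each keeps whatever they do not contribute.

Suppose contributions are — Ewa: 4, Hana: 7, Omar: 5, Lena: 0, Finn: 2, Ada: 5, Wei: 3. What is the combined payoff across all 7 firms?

118.60 million dollars

Total contributed: 4 + 7 + 5 + 0 + 2 + 5 + 3 = 26; total kept: 7 × 11 − 26 = 51.
The joint research fund pays out 2.6 × 26 = 67.60 in aggregate.
Group total = 51 + 67.60 = 118.60.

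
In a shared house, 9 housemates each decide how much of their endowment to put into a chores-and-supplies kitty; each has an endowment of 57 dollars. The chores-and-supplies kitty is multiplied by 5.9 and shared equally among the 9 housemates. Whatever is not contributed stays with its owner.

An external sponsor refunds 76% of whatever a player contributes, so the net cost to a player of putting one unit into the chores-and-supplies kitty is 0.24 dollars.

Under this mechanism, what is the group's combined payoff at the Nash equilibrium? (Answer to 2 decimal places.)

With the mechanism, a contributed unit returns (5.9/9) / 0.24 = 2.7315 per unit of net cost to the contributor — now above 1 — so contributing fully is weakly dominant for every player.
At the Nash equilibrium everyone contributes 57. Group total payoff = 9 × (57 × 0.76 + 5.9 × 57) = 3416.58.

3416.58 dollars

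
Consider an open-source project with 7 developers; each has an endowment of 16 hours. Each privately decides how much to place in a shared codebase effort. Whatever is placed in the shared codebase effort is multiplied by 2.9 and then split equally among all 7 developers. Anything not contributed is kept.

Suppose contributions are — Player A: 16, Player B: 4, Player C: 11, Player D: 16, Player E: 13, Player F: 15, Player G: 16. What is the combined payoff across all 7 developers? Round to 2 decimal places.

284.90 hours

Total contributed: 16 + 4 + 11 + 16 + 13 + 15 + 16 = 91; total kept: 7 × 16 − 91 = 21.
The shared codebase effort pays out 2.9 × 91 = 263.90 in aggregate.
Group total = 21 + 263.90 = 284.90.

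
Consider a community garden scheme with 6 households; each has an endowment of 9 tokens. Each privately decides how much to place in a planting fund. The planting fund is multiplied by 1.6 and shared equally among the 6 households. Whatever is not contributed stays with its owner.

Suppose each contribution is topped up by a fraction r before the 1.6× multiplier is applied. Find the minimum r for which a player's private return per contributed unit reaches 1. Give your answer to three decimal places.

2.750

With matching at rate r, one contributed unit becomes (1 + r) in the planting fund and returns 1.6 × (1 + r) / 6 to the contributor.
Setting this equal to 1: 1 + r = 6/1.6 = 3.7500.
So the minimum matching rate is r = 3.7500 − 1 = 2.750.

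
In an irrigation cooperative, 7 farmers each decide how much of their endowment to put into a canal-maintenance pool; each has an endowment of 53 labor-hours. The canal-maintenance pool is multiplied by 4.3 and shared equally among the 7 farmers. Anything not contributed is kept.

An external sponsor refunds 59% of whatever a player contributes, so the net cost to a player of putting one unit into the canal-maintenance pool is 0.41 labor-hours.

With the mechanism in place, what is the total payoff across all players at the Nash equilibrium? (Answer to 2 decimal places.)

1814.19 labor-hours

With the mechanism, a contributed unit returns (4.3/7) / 0.41 = 1.4983 per unit of net cost to the contributor — now above 1 — so contributing fully is weakly dominant for every player.
So the Nash equilibrium is full contribution by all 7; the group earns 7 × (53 × 0.59 + 4.3 × 53) = 1814.19.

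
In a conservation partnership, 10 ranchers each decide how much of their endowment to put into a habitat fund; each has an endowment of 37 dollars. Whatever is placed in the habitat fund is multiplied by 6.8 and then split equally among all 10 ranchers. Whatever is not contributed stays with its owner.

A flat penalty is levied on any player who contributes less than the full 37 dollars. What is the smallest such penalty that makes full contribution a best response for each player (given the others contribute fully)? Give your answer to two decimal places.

11.84 dollars

Given the others contribute fully, the best deviation is to contribute 0 (any partial contribution still incurs the fine and gives up units whose private return 0.6800 is below 1).
Deviating from 37 to 0 saves 37 dollars but forfeits the deviator's share of the drop in the habitat fund: 6.8/10 × 37 = 25.16.
So the deviation gain is 37 − 25.16 = 11.84, and the fine must be at least 11.84 dollars to wipe it out.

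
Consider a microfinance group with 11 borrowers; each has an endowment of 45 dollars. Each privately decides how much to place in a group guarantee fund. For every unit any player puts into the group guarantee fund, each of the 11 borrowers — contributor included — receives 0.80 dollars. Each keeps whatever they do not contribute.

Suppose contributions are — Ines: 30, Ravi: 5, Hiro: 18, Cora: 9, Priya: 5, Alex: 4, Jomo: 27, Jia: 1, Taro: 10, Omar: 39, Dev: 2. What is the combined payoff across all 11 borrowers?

1665.00 dollars

Total contributed: 30 + 5 + 18 + 9 + 5 + 4 + 27 + 1 + 10 + 39 + 2 = 150; total kept: 11 × 45 − 150 = 345.
The group guarantee fund pays out 0.80 × 11 × 150 = 1320.00 in aggregate.
Group total = 345 + 1320.00 = 1665.00.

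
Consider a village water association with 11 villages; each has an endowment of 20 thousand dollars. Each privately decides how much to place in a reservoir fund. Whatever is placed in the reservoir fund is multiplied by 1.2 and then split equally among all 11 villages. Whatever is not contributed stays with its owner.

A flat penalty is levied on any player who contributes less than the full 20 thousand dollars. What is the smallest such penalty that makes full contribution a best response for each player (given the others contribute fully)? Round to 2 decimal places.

Given the others contribute fully, the best deviation is to contribute 0 (any partial contribution still incurs the fine and gives up units whose private return 0.1091 is below 1).
Deviating from 20 to 0 saves 20 thousand dollars but forfeits the deviator's share of the drop in the reservoir fund: 1.2/11 × 20 = 2.18.
So the deviation gain is 20 − 2.18 = 17.82, and the fine must be at least 17.82 thousand dollars to wipe it out.

17.82 thousand dollars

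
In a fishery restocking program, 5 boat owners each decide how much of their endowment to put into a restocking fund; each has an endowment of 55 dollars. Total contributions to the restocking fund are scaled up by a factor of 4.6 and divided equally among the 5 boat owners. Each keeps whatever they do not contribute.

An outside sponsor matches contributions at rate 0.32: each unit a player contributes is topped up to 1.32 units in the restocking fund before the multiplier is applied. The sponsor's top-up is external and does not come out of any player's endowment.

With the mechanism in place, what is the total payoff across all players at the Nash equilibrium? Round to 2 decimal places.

1669.80 dollars

The effective private return per unit is now 4.6 × 1.32 / 5 = 1.2144 > 1, so every player's dominant strategy flips to full contribution.
So the Nash equilibrium is full contribution by all 5; the group earns 4.6 × 1.32 × 275 = 1669.80.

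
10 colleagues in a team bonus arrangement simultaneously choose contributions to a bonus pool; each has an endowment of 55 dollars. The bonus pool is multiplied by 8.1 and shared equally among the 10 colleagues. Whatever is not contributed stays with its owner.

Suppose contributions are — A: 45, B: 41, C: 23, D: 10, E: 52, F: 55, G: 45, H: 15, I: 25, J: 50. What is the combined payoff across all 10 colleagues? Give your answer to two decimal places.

Total contributed: 45 + 41 + 23 + 10 + 52 + 55 + 45 + 15 + 25 + 50 = 361; total kept: 10 × 55 − 361 = 189.
The bonus pool pays out 8.1 × 361 = 2924.10 in aggregate.
Group total = 189 + 2924.10 = 3113.10.

3113.10 dollars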